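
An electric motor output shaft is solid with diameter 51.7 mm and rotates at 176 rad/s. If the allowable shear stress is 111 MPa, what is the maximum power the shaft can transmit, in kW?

J = πd⁴/32 = π(0.0517)⁴/32 = 7.014×10^-7 m⁴.
T_max = τ_allow·J/r = 1.11×10^8 × 7.014×10^-7 / 0.0259 = 3012 N·m.
ω = 176 rad/s, so P_max = T_max·ω = 5.301×10^5 W.

530 kW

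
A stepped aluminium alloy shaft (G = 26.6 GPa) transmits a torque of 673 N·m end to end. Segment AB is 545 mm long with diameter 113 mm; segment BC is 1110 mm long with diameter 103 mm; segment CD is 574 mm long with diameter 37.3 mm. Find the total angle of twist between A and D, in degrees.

J_AB = π(0.113)⁴/32 = 1.60×10^-5 m⁴; J_BC = π(0.103)⁴/32 = 1.10×10^-5 m⁴; J_CD = π(0.0373)⁴/32 = 1.90×10^-7 m⁴.
θ = (T/G)·Σ L_i/J_i = (673.0/26.6×10⁹)·(0.545/1.60×10^-5 + 1.11/1.10×10^-5 + 0.574/1.90×10^-7) = 0.07982 rad.

4.57°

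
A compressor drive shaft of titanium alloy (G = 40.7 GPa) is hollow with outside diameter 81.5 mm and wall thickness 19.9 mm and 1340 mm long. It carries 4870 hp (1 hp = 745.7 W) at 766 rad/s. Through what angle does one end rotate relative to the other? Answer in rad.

ω = 766 rad/s, so T = P/ω = 4870×745.7 / 766.0 = 4741 N·m.
J = π(d_o⁴ − d_i⁴)/32 = π(0.0815⁴ − 0.0417⁴)/32 = 4.035×10^-6 m⁴.
θ = T·L/(G·J) = 4741 × 1.34 / (40.7×10⁹ × 4.035×10^-6) = 0.03869 rad.

0.0387 rad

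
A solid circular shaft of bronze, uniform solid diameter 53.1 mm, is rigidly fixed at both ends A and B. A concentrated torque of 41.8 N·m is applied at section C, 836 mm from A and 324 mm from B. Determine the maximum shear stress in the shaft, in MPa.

With uniform GJ and both ends fixed, compatibility θ_AC = θ_CB gives T_A·a = T_B·b, together with T_A + T_B = T₀.
T_A = T₀·b/(a+b) = 41.80·324/1160 = 11.68 N·m; T_B = 30.12 N·m.
τ in each portion: τ_AC = 3.97×10^5 Pa, τ_CB = 1.02×10^6 Pa; maximum is in CB.
τ_max = T_CB·r/J = 30.12·0.0266/7.81×10^-7 = 1.025×10^6 Pa.

1.02 MPa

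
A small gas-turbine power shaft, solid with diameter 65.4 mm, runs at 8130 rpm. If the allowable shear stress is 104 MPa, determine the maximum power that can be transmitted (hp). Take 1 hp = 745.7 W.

6520 hp

J = πd⁴/32 = π(0.0654)⁴/32 = 1.796×10^-6 m⁴.
T_max = τ_allow·J/r = 1.04×10^8 × 1.796×10^-6 / 0.0327 = 5712 N·m.
ω = 2π·8130/60 = 851.4 rad/s, so P_max = T_max·ω = 4.863×10^6 W.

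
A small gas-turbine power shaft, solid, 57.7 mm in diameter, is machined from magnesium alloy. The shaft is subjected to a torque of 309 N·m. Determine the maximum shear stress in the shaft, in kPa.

J = πd⁴/32 = π(0.0577)⁴/32 = 1.088×10^-6 m⁴.
τ_max = T·r/J = 309.0 × 0.0289 / 1.088×10^-6 = 8.192×10^6 Pa.

8190 kPa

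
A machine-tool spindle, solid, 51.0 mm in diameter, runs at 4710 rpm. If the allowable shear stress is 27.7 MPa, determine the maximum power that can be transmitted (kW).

356 kW

J = πd⁴/32 = π(0.0510)⁴/32 = 6.642×10^-7 m⁴.
T_max = τ_allow·J/r = 2.77×10^7 × 6.642×10^-7 / 0.0255 = 721.5 N·m.
ω = 2π·4710/60 = 493.2 rad/s, so P_max = T_max·ω = 3.559×10^5 W.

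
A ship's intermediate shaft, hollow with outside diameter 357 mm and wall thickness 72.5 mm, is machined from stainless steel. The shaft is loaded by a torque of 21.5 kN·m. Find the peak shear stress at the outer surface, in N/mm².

J = π(d_o⁴ − d_i⁴)/32 = π(0.357⁴ − 0.212⁴)/32 = 1.396×10^-3 m⁴.
τ_max = T·r/J = 21500 × 0.178 / 1.396×10^-3 = 2.748×10^6 Pa.

2.75 N/mm²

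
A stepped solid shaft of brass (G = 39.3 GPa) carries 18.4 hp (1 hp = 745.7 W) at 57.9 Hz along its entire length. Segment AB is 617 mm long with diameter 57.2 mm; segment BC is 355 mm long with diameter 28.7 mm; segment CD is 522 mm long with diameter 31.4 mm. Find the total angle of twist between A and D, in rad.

ω = 2π·57.9 = 363.8 rad/s, so T = P/ω = 18.4×745.7 / 363.8 = 37.72 N·m.
J_AB = π(0.0572)⁴/32 = 1.05×10^-6 m⁴; J_BC = π(0.0287)⁴/32 = 6.66×10^-8 m⁴; J_CD = π(0.0314)⁴/32 = 9.54×10^-8 m⁴.
θ = (T/G)·Σ L_i/J_i = (37.72/39.3×10⁹)·(0.617/1.05×10^-6 + 0.355/6.66×10^-8 + 0.522/9.54×10^-8) = 0.01093 rad.

0.0109 rad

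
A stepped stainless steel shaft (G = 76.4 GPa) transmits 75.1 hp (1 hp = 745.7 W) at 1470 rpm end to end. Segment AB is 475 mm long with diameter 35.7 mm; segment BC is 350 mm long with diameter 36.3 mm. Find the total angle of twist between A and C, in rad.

0.0240 rad

ω = 2π·1470/60 = 153.9 rad/s, so T = P/ω = 75.1×745.7 / 153.9 = 363.8 N·m.
J_AB = π(0.0357)⁴/32 = 1.59×10^-7 m⁴; J_BC = π(0.0363)⁴/32 = 1.70×10^-7 m⁴.
θ = (T/G)·Σ L_i/J_i = (363.8/76.4×10⁹)·(0.475/1.59×10^-7 + 0.350/1.70×10^-7) = 0.02396 rad.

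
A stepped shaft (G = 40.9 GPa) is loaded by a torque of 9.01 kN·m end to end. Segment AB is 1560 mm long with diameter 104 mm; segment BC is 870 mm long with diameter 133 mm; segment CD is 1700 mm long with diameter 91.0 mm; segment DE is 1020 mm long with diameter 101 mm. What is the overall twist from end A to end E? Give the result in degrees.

J_AB = π(0.104)⁴/32 = 1.15×10^-5 m⁴; J_BC = π(0.133)⁴/32 = 3.07×10^-5 m⁴; J_CD = π(0.0910)⁴/32 = 6.73×10^-6 m⁴; J_DE = π(0.101)⁴/32 = 1.02×10^-5 m⁴.
θ = (T/G)·Σ L_i/J_i = (9010/40.9×10⁹)·(1.56/1.15×10^-5 + 0.870/3.07×10^-5 + 1.70/6.73×10^-6 + 1.02/1.02×10^-5) = 0.1138 rad.

6.52°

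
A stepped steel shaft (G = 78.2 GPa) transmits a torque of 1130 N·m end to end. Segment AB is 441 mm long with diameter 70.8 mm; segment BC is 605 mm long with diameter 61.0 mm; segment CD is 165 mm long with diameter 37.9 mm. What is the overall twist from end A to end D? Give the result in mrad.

J_AB = π(0.0708)⁴/32 = 2.47×10^-6 m⁴; J_BC = π(0.0610)⁴/32 = 1.36×10^-6 m⁴; J_CD = π(0.0379)⁴/32 = 2.03×10^-7 m⁴.
θ = (T/G)·Σ L_i/J_i = (1130/78.2×10⁹)·(0.441/2.47×10^-6 + 0.605/1.36×10^-6 + 0.165/2.03×10^-7) = 0.02079 rad.

20.8 mrad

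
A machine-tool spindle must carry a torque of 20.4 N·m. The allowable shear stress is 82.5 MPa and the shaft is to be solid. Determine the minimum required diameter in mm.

For a solid shaft τ_max = 16T/(πd³), so d = (16T/(π τ_allow))^(1/3) = (16·20.40/(π·8.25×10^7))^(1/3) = 0.01080 m.

10.8 mm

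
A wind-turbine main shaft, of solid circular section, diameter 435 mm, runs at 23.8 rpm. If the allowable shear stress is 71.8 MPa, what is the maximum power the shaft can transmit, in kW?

J = πd⁴/32 = π(0.435)⁴/32 = 3.515×10^-3 m⁴.
T_max = τ_allow·J/r = 7.18×10^7 × 3.515×10^-3 / 0.217 = 1.160e6 N·m.
ω = 2π·23.8/60 = 2.492 rad/s, so P_max = T_max·ω = 2.892×10^6 W.

2890 kW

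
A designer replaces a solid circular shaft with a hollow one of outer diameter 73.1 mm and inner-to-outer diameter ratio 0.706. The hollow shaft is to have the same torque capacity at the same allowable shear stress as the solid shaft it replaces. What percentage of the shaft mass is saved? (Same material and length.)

Equal τ_max and T ⇒ the solid shaft needs d_s³ = d_o³(1−k⁴), so d_s = 73.1·(1−0.706⁴)^(1/3) = 66.46 mm.
Area ratio A_h/A_s = d_o²(1−k²)/d_s² = (1−k²)/(1−k⁴)^(2/3) = 0.6068.
Mass saving = 1 − 0.6068 = 39.3 %.

39.3 %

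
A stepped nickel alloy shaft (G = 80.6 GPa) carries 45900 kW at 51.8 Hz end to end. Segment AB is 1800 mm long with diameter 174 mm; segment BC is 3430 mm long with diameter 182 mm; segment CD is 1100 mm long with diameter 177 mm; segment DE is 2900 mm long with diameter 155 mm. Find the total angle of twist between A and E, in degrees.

ω = 2π·51.8 = 325.5 rad/s, so T = P/ω = 45900×10³ / 325.5 = 141000 N·m.
J_AB = π(0.174)⁴/32 = 9.00×10^-5 m⁴; J_BC = π(0.182)⁴/32 = 1.08×10^-4 m⁴; J_CD = π(0.177)⁴/32 = 9.64×10^-5 m⁴; J_DE = π(0.155)⁴/32 = 5.67×10^-5 m⁴.
θ = (T/G)·Σ L_i/J_i = (141000/80.6×10⁹)·(1.80/9.00×10^-5 + 3.43/1.08×10^-4 + 1.10/9.64×10^-5 + 2.90/5.67×10^-5) = 0.2002 rad.

11.5°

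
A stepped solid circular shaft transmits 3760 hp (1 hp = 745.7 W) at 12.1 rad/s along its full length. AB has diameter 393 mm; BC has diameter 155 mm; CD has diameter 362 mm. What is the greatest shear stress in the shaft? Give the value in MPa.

ω = 12.1 rad/s, so T = P/ω = 3760×745.7 / 12.10 = 231700 N·m.
Under the same torque, τ_max = 16T/(πd³) is largest where d is smallest — segment BC (d = 155 mm).
τ_max = 16·231700/(π·(0.155)³) = 3.169×10^8 Pa.

317 MPa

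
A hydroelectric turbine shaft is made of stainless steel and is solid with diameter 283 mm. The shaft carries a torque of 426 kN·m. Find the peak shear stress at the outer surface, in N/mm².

J = πd⁴/32 = π(0.283)⁴/32 = 6.297×10^-4 m⁴.
τ_max = T·r/J = 426000 × 0.141 / 6.297×10^-4 = 9.572×10^7 Pa.

95.7 N/mm²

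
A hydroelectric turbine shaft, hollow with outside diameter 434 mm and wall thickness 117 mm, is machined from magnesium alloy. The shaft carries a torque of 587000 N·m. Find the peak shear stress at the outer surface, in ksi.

J = π(d_o⁴ − d_i⁴)/32 = π(0.434⁴ − 0.200⁴)/32 = 3.326×10^-3 m⁴.
τ_max = T·r/J = 587000 × 0.217 / 3.326×10^-3 = 3.830×10^7 Pa.

5.55 ksi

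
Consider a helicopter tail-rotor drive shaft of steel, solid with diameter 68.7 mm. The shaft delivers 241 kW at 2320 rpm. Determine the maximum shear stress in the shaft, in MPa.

15.6 MPa

ω = 2π·2320/60 = 242.9 rad/s, so T = P/ω = 241×10³ / 242.9 = 992.0 N·m.
J = πd⁴/32 = π(0.0687)⁴/32 = 2.187×10^-6 m⁴.
τ_max = T·r/J = 992.0 × 0.0343 / 2.187×10^-6 = 1.558×10^7 Pa.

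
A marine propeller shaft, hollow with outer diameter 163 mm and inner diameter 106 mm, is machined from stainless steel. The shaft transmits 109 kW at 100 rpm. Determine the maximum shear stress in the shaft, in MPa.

14.9 MPa

ω = 2π·100/60 = 10.47 rad/s, so T = P/ω = 109×10³ / 10.47 = 10410 N·m.
J = π(d_o⁴ − d_i⁴)/32 = π(0.163⁴ − 0.106⁴)/32 = 5.691×10^-5 m⁴.
τ_max = T·r/J = 10410 × 0.0815 / 5.691×10^-5 = 1.491×10^7 Pa.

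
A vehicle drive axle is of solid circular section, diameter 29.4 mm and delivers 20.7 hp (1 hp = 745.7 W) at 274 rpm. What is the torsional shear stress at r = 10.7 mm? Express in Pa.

7.85e7 Pa

ω = 2π·274/60 = 28.69 rad/s, so T = P/ω = 20.7×745.7 / 28.69 = 538.0 N·m.
J = πd⁴/32 = π(0.0294)⁴/32 = 7.335×10^-8 m⁴.
Shear stress varies linearly with radius: τ = T·r/J = 538.0 × 0.0107 / 7.335×10^-8 = 7.848×10^7 Pa.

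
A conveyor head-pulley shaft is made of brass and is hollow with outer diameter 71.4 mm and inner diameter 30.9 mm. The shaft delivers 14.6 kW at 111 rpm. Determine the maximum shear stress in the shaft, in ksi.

2.64 ksi

ω = 2π·111/60 = 11.62 rad/s, so T = P/ω = 14.6×10³ / 11.62 = 1256 N·m.
J = π(d_o⁴ − d_i⁴)/32 = π(0.0714⁴ − 0.0309⁴)/32 = 2.462×10^-6 m⁴.
τ_max = T·r/J = 1256 × 0.0357 / 2.462×10^-6 = 1.821×10^7 Pa.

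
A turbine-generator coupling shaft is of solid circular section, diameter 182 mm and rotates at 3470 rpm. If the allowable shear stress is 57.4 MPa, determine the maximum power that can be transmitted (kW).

24700 kW

J = πd⁴/32 = π(0.182)⁴/32 = 1.077×10^-4 m⁴.
T_max = τ_allow·J/r = 5.74×10^7 × 1.077×10^-4 / 0.0910 = 67940 N·m.
ω = 2π·3470/60 = 363.4 rad/s, so P_max = T_max·ω = 2.469×10^7 W.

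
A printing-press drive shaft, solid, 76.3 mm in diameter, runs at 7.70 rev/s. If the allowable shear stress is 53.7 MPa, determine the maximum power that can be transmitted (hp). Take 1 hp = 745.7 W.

304 hp

J = πd⁴/32 = π(0.0763)⁴/32 = 3.327×10^-6 m⁴.
T_max = τ_allow·J/r = 5.37×10^7 × 3.327×10^-6 / 0.0381 = 4684 N·m.
ω = 2π·7.70 = 48.38 rad/s, so P_max = T_max·ω = 2.266×10^5 W.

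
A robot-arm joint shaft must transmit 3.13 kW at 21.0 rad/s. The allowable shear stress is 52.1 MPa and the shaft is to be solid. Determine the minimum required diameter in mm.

ω = 21.0 rad/s, so T = P/ω = 3.13×10³ / 21.00 = 149.0 N·m.
For a solid shaft τ_max = 16T/(πd³), so d = (16T/(π τ_allow))^(1/3) = (16·149.0/(π·5.21×10^7))^(1/3) = 0.02442 m.

24.4 mm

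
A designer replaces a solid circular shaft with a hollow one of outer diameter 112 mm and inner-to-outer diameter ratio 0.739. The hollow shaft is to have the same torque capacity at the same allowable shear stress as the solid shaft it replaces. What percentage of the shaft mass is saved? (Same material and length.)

Equal τ_max and T ⇒ the solid shaft needs d_s³ = d_o³(1−k⁴), so d_s = 112·(1−0.739⁴)^(1/3) = 99.53 mm.
Area ratio A_h/A_s = d_o²(1−k²)/d_s² = (1−k²)/(1−k⁴)^(2/3) = 0.5748.
Mass saving = 1 − 0.5748 = 42.5 %.

42.5 %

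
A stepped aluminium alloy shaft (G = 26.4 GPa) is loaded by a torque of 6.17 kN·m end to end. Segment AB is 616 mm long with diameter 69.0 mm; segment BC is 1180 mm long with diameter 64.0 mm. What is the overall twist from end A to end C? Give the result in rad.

J_AB = π(0.0690)⁴/32 = 2.23×10^-6 m⁴; J_BC = π(0.0640)⁴/32 = 1.65×10^-6 m⁴.
θ = (T/G)·Σ L_i/J_i = (6170/26.4×10⁹)·(0.616/2.23×10^-6 + 1.18/1.65×10^-6) = 0.2321 rad.

0.232 rad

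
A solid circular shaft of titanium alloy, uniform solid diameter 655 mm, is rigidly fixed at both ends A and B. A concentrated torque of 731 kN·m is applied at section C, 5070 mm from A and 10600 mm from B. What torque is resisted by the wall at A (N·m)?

494000 N·m

With uniform GJ and both ends fixed, compatibility θ_AC = θ_CB gives T_A·a = T_B·b, together with T_A + T_B = T₀.
T_A = T₀·b/(a+b) = 731000·10600/15670 = 494500 N·m; T_B = 236500 N·m.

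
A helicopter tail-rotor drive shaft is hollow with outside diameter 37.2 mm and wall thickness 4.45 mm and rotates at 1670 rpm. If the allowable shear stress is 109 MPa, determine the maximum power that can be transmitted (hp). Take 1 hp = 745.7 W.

172 hp

J = π(d_o⁴ − d_i⁴)/32 = π(0.0372⁴ − 0.0283⁴)/32 = 1.250×10^-7 m⁴.
T_max = τ_allow·J/r = 1.09×10^8 × 1.250×10^-7 / 0.0186 = 732.7 N·m.
ω = 2π·1670/60 = 174.9 rad/s, so P_max = T_max·ω = 1.281×10^5 W.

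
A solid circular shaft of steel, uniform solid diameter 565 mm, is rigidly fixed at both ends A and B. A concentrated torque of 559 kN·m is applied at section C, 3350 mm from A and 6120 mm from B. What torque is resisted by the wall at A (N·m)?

361000 N·m

With uniform GJ and both ends fixed, compatibility θ_AC = θ_CB gives T_A·a = T_B·b, together with T_A + T_B = T₀.
T_A = T₀·b/(a+b) = 559000·6120/9470 = 361300 N·m; T_B = 197700 N·m.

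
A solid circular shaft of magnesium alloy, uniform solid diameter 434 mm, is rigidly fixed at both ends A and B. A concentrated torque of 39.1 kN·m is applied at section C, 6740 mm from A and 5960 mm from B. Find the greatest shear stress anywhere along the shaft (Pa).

1.29e6 Pa

With uniform GJ and both ends fixed, compatibility θ_AC = θ_CB gives T_A·a = T_B·b, together with T_A + T_B = T₀.
T_A = T₀·b/(a+b) = 39100·5960/12700 = 18350 N·m; T_B = 20750 N·m.
τ in each portion: τ_AC = 1.14×10^6 Pa, τ_CB = 1.29×10^6 Pa; maximum is in CB.
τ_max = T_CB·r/J = 20750·0.217/3.48×10^-3 = 1.293×10^6 Pa.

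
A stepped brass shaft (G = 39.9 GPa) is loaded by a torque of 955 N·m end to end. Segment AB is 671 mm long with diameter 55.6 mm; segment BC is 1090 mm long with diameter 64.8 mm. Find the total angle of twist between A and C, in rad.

0.0322 rad

J_AB = π(0.0556)⁴/32 = 9.38×10^-7 m⁴; J_BC = π(0.0648)⁴/32 = 1.73×10^-6 m⁴.
θ = (T/G)·Σ L_i/J_i = (955.0/39.9×10⁹)·(0.671/9.38×10^-7 + 1.09/1.73×10^-6) = 0.03219 rad.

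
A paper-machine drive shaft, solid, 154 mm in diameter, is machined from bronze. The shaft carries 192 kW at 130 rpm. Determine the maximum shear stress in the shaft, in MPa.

19.7 MPa

ω = 2π·130/60 = 13.61 rad/s, so T = P/ω = 192×10³ / 13.61 = 14100 N·m.
J = πd⁴/32 = π(0.154)⁴/32 = 5.522×10^-5 m⁴.
τ_max = T·r/J = 14100 × 0.0770 / 5.522×10^-5 = 1.967×10^7 Pa.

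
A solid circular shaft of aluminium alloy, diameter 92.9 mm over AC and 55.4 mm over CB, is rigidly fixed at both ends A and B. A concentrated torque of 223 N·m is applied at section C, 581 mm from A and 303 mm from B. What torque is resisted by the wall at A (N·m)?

Compatibility: T_A·a/J_AC = T_B·b/J_CB with T_A + T_B = T₀.
J_AC = 7.31×10^-6 m⁴, J_CB = 9.25×10^-7 m⁴, so T_A = T₀·(J_AC/a)/((J_AC/a)+(J_CB/b)) = 179.5 N·m, T_B = 43.52 N·m.

179 N·m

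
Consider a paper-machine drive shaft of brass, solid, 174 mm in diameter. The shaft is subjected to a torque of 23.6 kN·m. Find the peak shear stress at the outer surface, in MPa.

22.8 MPa

J = πd⁴/32 = π(0.174)⁴/32 = 8.999×10^-5 m⁴.
τ_max = T·r/J = 23600 × 0.0870 / 8.999×10^-5 = 2.282×10^7 Pa.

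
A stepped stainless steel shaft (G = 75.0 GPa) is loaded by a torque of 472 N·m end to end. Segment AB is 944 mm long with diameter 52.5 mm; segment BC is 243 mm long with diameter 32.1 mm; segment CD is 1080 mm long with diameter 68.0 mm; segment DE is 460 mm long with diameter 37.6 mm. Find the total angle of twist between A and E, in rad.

0.0406 rad

J_AB = π(0.0525)⁴/32 = 7.46×10^-7 m⁴; J_BC = π(0.0321)⁴/32 = 1.04×10^-7 m⁴; J_CD = π(0.0680)⁴/32 = 2.10×10^-6 m⁴; J_DE = π(0.0376)⁴/32 = 1.96×10^-7 m⁴.
θ = (T/G)·Σ L_i/J_i = (472.0/75.0×10⁹)·(0.944/7.46×10^-7 + 0.243/1.04×10^-7 + 1.08/2.10×10^-6 + 0.460/1.96×10^-7) = 0.04063 rad.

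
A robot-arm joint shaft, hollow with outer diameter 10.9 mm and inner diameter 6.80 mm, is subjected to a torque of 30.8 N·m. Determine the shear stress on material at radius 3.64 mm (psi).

13800 psi

J = π(d_o⁴ − d_i⁴)/32 = π(0.0109⁴ − 0.00680⁴)/32 = 1.176×10^-9 m⁴.
Shear stress varies linearly with radius: τ = T·r/J = 30.80 × 0.00364 / 1.176×10^-9 = 9.534×10^7 Pa.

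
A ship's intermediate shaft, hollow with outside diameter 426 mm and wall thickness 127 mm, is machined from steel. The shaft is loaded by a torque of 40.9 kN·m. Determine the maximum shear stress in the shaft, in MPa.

J = π(d_o⁴ − d_i⁴)/32 = π(0.426⁴ − 0.172⁴)/32 = 3.147×10^-3 m⁴.
τ_max = T·r/J = 40900 × 0.213 / 3.147×10^-3 = 2.768×10^6 Pa.

2.77 MPa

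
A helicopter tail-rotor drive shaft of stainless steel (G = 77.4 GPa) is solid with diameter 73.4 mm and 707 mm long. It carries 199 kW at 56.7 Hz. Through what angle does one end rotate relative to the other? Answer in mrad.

ω = 2π·56.7 = 356.3 rad/s, so T = P/ω = 199×10³ / 356.3 = 558.6 N·m.
J = πd⁴/32 = π(0.0734)⁴/32 = 2.850×10^-6 m⁴.
θ = T·L/(G·J) = 558.6 × 0.707 / (77.4×10⁹ × 2.850×10^-6) = 1.791×10^-3 rad.

1.79 mrad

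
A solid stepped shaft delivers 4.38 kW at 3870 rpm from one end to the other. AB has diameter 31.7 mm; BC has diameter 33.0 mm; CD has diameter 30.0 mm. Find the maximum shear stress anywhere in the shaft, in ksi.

0.296 ksi

ω = 2π·3870/60 = 405.3 rad/s, so T = P/ω = 4.38×10³ / 405.3 = 10.81 N·m.
Under the same torque, τ_max = 16T/(πd³) is largest where d is smallest — segment CD (d = 30.0 mm).
τ_max = 16·10.81/(π·(0.0300)³) = 2.039×10^6 Pa.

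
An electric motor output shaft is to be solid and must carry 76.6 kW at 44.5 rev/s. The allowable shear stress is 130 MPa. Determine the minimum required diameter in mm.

22.1 mm

ω = 2π·44.5 = 279.6 rad/s, so T = P/ω = 76.6×10³ / 279.6 = 274.0 N·m.
For a solid shaft τ_max = 16T/(πd³), so d = (16T/(π τ_allow))^(1/3) = (16·274.0/(π·1.30×10^8))^(1/3) = 0.02206 m.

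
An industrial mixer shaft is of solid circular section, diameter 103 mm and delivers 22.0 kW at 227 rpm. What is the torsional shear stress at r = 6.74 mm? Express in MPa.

ω = 2π·227/60 = 23.77 rad/s, so T = P/ω = 22.0×10³ / 23.77 = 925.5 N·m.
J = πd⁴/32 = π(0.103)⁴/32 = 1.105×10^-5 m⁴.
Shear stress varies linearly with radius: τ = T·r/J = 925.5 × 0.00674 / 1.105×10^-5 = 5.645×10^5 Pa.

0.565 MPa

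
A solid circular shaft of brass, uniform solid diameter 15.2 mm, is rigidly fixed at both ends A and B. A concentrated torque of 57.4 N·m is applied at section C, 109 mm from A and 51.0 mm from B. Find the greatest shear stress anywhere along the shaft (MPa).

56.7 MPa

With uniform GJ and both ends fixed, compatibility θ_AC = θ_CB gives T_A·a = T_B·b, together with T_A + T_B = T₀.
T_A = T₀·b/(a+b) = 57.40·51.0/160.0 = 18.30 N·m; T_B = 39.10 N·m.
τ in each portion: τ_AC = 2.65×10^7 Pa, τ_CB = 5.67×10^7 Pa; maximum is in CB.
τ_max = T_CB·r/J = 39.10·0.00760/5.24×10^-9 = 5.671×10^7 Pa.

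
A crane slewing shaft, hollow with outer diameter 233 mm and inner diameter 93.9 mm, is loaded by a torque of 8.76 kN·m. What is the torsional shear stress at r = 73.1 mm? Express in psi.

330 psi

J = π(d_o⁴ − d_i⁴)/32 = π(0.233⁴ − 0.0939⁴)/32 = 2.817×10^-4 m⁴.
Shear stress varies linearly with radius: τ = T·r/J = 8760 × 0.0731 / 2.817×10^-4 = 2.273×10^6 Pa.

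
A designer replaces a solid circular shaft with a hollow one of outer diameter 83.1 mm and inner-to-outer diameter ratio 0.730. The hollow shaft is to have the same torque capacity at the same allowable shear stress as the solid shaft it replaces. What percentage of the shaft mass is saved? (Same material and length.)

41.6 %

Equal τ_max and T ⇒ the solid shaft needs d_s³ = d_o³(1−k⁴), so d_s = 83.1·(1−0.730⁴)^(1/3) = 74.34 mm.
Area ratio A_h/A_s = d_o²(1−k²)/d_s² = (1−k²)/(1−k⁴)^(2/3) = 0.5836.
Mass saving = 1 − 0.5836 = 41.6 %.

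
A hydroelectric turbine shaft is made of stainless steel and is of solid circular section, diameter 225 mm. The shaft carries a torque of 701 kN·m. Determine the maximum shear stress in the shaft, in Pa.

3.13e8 Pa

J = πd⁴/32 = π(0.225)⁴/32 = 2.516×10^-4 m⁴.
τ_max = T·r/J = 701000 × 0.113 / 2.516×10^-4 = 3.134×10^8 Pa.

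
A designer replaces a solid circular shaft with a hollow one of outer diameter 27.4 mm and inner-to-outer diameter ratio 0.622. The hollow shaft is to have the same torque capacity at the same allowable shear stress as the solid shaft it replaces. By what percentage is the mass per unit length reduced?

31.7 %

Equal τ_max and T ⇒ the solid shaft needs d_s³ = d_o³(1−k⁴), so d_s = 27.4·(1−0.622⁴)^(1/3) = 25.96 mm.
Area ratio A_h/A_s = d_o²(1−k²)/d_s² = (1−k²)/(1−k⁴)^(2/3) = 0.6831.
Mass saving = 1 − 0.6831 = 31.7 %.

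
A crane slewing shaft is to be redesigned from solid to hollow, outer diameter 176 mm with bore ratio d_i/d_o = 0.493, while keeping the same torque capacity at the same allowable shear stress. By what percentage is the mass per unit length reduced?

Equal τ_max and T ⇒ the solid shaft needs d_s³ = d_o³(1−k⁴), so d_s = 176·(1−0.493⁴)^(1/3) = 172.5 mm.
Area ratio A_h/A_s = d_o²(1−k²)/d_s² = (1−k²)/(1−k⁴)^(2/3) = 0.7883.
Mass saving = 1 − 0.7883 = 21.2 %.

21.2 %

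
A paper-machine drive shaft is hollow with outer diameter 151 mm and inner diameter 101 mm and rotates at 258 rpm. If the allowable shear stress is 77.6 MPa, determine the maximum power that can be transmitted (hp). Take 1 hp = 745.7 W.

J = π(d_o⁴ − d_i⁴)/32 = π(0.151⁴ − 0.101⁴)/32 = 4.082×10^-5 m⁴.
T_max = τ_allow·J/r = 7.76×10^7 × 4.082×10^-5 / 0.0755 = 41960 N·m.
ω = 2π·258/60 = 27.02 rad/s, so P_max = T_max·ω = 1.134×10^6 W.

1520 hp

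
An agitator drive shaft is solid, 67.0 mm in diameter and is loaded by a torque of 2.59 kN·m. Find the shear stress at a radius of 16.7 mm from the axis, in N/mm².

21.9 N/mm²

J = πd⁴/32 = π(0.0670)⁴/32 = 1.978×10^-6 m⁴.
Shear stress varies linearly with radius: τ = T·r/J = 2590 × 0.0167 / 1.978×10^-6 = 2.186×10^7 Pa.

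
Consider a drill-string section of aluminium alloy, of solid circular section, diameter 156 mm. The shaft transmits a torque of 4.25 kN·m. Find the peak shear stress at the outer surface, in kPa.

J = πd⁴/32 = π(0.156)⁴/32 = 5.814×10^-5 m⁴.
τ_max = T·r/J = 4250 × 0.0780 / 5.814×10^-5 = 5.701×10^6 Pa.

5700 kPa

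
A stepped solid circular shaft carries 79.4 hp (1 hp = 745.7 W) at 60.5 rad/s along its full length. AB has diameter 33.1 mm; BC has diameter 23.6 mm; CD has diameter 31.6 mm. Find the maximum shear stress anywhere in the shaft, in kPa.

379000 kPa

ω = 60.5 rad/s, so T = P/ω = 79.4×745.7 / 60.50 = 978.7 N·m.
Under the same torque, τ_max = 16T/(πd³) is largest where d is smallest — segment BC (d = 23.6 mm).
τ_max = 16·978.7/(π·(0.0236)³) = 3.792×10^8 Pa.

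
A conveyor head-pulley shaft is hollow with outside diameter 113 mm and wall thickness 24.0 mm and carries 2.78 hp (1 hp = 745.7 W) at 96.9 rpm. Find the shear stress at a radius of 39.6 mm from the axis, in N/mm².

0.568 N/mm²

ω = 2π·96.9/60 = 10.15 rad/s, so T = P/ω = 2.78×745.7 / 10.15 = 204.3 N·m.
J = π(d_o⁴ − d_i⁴)/32 = π(0.113⁴ − 0.0650⁴)/32 = 1.425×10^-5 m⁴.
Shear stress varies linearly with radius: τ = T·r/J = 204.3 × 0.0396 / 1.425×10^-5 = 5.675×10^5 Pa.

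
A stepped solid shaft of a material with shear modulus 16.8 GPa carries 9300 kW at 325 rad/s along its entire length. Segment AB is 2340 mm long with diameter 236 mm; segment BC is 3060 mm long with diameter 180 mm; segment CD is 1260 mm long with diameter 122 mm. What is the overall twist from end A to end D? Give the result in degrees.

ω = 325 rad/s, so T = P/ω = 9300×10³ / 325.0 = 28620 N·m.
J_AB = π(0.236)⁴/32 = 3.05×10^-4 m⁴; J_BC = π(0.180)⁴/32 = 1.03×10^-4 m⁴; J_CD = π(0.122)⁴/32 = 2.17×10^-5 m⁴.
θ = (T/G)·Σ L_i/J_i = (28620/16.8×10⁹)·(2.34/3.05×10^-4 + 3.06/1.03×10^-4 + 1.26/2.17×10^-5) = 0.1623 rad.

9.30°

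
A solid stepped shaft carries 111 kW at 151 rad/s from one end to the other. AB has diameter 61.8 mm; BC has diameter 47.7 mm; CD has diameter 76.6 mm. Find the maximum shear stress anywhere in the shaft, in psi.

ω = 151 rad/s, so T = P/ω = 111×10³ / 151.0 = 735.1 N·m.
Under the same torque, τ_max = 16T/(πd³) is largest where d is smallest — segment BC (d = 47.7 mm).
τ_max = 16·735.1/(π·(0.0477)³) = 3.450×10^7 Pa.

5000 psi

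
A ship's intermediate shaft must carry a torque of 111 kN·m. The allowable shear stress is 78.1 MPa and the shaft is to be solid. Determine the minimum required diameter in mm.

193 mm

For a solid shaft τ_max = 16T/(πd³), so d = (16T/(π τ_allow))^(1/3) = (16·111000/(π·7.81×10^7))^(1/3) = 0.1934 m.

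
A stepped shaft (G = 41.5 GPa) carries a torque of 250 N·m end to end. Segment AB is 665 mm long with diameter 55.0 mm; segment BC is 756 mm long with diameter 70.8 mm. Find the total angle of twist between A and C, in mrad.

J_AB = π(0.0550)⁴/32 = 8.98×10^-7 m⁴; J_BC = π(0.0708)⁴/32 = 2.47×10^-6 m⁴.
θ = (T/G)·Σ L_i/J_i = (250.0/41.5×10⁹)·(0.665/8.98×10^-7 + 0.756/2.47×10^-6) = 6.305×10^-3 rad.

6.31 mrad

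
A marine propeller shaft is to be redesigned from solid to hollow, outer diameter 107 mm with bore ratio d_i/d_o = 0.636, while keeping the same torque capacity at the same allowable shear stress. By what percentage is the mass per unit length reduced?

32.9 %

Equal τ_max and T ⇒ the solid shaft needs d_s³ = d_o³(1−k⁴), so d_s = 107·(1−0.636⁴)^(1/3) = 100.8 mm.
Area ratio A_h/A_s = d_o²(1−k²)/d_s² = (1−k²)/(1−k⁴)^(2/3) = 0.6708.
Mass saving = 1 − 0.6708 = 32.9 %.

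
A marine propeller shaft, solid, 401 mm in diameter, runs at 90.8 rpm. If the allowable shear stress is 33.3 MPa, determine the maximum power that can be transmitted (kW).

J = πd⁴/32 = π(0.401)⁴/32 = 2.539×10^-3 m⁴.
T_max = τ_allow·J/r = 3.33×10^7 × 2.539×10^-3 / 0.201 = 421600 N·m.
ω = 2π·90.8/60 = 9.509 rad/s, so P_max = T_max·ω = 4.009×10^6 W.

4010 kW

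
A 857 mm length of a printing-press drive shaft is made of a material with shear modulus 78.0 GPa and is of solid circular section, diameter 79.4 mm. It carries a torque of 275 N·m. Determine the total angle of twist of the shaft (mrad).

0.774 mrad

J = πd⁴/32 = π(0.0794)⁴/32 = 3.902×10^-6 m⁴.
θ = T·L/(G·J) = 275.0 × 0.857 / (78.0×10⁹ × 3.902×10^-6) = 7.743×10^-4 rad.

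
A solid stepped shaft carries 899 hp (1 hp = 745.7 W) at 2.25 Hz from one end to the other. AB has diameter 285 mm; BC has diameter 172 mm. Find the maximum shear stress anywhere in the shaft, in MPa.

ω = 2π·2.25 = 14.14 rad/s, so T = P/ω = 899×745.7 / 14.14 = 47420 N·m.
Under the same torque, τ_max = 16T/(πd³) is largest where d is smallest — segment BC (d = 172 mm).
τ_max = 16·47420/(π·(0.172)³) = 4.746×10^7 Pa.

47.5 MPa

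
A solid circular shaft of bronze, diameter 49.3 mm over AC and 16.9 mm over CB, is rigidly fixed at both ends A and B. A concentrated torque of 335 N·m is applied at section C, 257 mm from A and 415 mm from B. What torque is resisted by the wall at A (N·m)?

Compatibility: T_A·a/J_AC = T_B·b/J_CB with T_A + T_B = T₀.
J_AC = 5.80×10^-7 m⁴, J_CB = 8.01×10^-9 m⁴, so T_A = T₀·(J_AC/a)/((J_AC/a)+(J_CB/b)) = 332.2 N·m, T_B = 2.840 N·m.

332 N·m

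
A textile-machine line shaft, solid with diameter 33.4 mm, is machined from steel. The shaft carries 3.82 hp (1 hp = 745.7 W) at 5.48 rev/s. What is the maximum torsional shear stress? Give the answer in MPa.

11.3 MPa

ω = 2π·5.48 = 34.43 rad/s, so T = P/ω = 3.82×745.7 / 34.43 = 82.73 N·m.
J = πd⁴/32 = π(0.0334)⁴/32 = 1.222×10^-7 m⁴.
τ_max = T·r/J = 82.73 × 0.0167 / 1.222×10^-7 = 1.131×10^7 Pa.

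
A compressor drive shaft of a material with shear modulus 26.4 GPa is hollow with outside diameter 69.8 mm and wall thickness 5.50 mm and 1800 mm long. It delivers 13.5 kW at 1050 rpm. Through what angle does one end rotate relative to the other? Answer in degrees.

ω = 2π·1050/60 = 110.0 rad/s, so T = P/ω = 13.5×10³ / 110.0 = 122.8 N·m.
J = π(d_o⁴ − d_i⁴)/32 = π(0.0698⁴ − 0.0588⁴)/32 = 1.157×10^-6 m⁴.
θ = T·L/(G·J) = 122.8 × 1.80 / (26.4×10⁹ × 1.157×10^-6) = 7.237×10^-3 rad.

0.415°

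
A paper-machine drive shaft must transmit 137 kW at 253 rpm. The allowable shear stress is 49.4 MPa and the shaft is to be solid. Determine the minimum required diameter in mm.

81.1 mm

ω = 2π·253/60 = 26.49 rad/s, so T = P/ω = 137×10³ / 26.49 = 5171 N·m.
For a solid shaft τ_max = 16T/(πd³), so d = (16T/(π τ_allow))^(1/3) = (16·5171/(π·4.94×10^7))^(1/3) = 0.08108 m.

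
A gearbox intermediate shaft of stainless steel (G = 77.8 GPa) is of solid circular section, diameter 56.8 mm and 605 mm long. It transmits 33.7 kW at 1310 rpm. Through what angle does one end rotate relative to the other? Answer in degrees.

0.107°

ω = 2π·1310/60 = 137.2 rad/s, so T = P/ω = 33.7×10³ / 137.2 = 245.7 N·m.
J = πd⁴/32 = π(0.0568)⁴/32 = 1.022×10^-6 m⁴.
θ = T·L/(G·J) = 245.7 × 0.605 / (77.8×10⁹ × 1.022×10^-6) = 1.869×10^-3 rad.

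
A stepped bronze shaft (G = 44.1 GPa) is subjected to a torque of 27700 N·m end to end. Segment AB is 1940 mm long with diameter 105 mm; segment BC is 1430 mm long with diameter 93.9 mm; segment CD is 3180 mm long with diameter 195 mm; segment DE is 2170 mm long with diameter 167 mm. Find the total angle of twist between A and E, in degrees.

J_AB = π(0.105)⁴/32 = 1.19×10^-5 m⁴; J_BC = π(0.0939)⁴/32 = 7.63×10^-6 m⁴; J_CD = π(0.195)⁴/32 = 1.42×10^-4 m⁴; J_DE = π(0.167)⁴/32 = 7.64×10^-5 m⁴.
θ = (T/G)·Σ L_i/J_i = (27700/44.1×10⁹)·(1.94/1.19×10^-5 + 1.43/7.63×10^-6 + 3.18/1.42×10^-4 + 2.17/7.64×10^-5) = 0.2517 rad.

14.4°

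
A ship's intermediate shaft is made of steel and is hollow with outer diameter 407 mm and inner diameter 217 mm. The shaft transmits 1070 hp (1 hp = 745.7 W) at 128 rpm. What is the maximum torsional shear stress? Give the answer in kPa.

ω = 2π·128/60 = 13.40 rad/s, so T = P/ω = 1070×745.7 / 13.40 = 59530 N·m.
J = π(d_o⁴ − d_i⁴)/32 = π(0.407⁴ − 0.217⁴)/32 = 2.476×10^-3 m⁴.
τ_max = T·r/J = 59530 × 0.203 / 2.476×10^-3 = 4.892×10^6 Pa.

4890 kPa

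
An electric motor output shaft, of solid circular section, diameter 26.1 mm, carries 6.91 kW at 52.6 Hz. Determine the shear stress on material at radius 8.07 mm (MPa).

ω = 2π·52.6 = 330.5 rad/s, so T = P/ω = 6.91×10³ / 330.5 = 20.91 N·m.
J = πd⁴/32 = π(0.0261)⁴/32 = 4.556×10^-8 m⁴.
Shear stress varies linearly with radius: τ = T·r/J = 20.91 × 0.00807 / 4.556×10^-8 = 3.704×10^6 Pa.

3.70 MPa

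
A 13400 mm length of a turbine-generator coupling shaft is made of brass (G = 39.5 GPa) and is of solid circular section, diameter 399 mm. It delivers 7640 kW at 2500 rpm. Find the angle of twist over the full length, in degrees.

0.228°

ω = 2π·2500/60 = 261.8 rad/s, so T = P/ω = 7640×10³ / 261.8 = 29180 N·m.
J = πd⁴/32 = π(0.399)⁴/32 = 2.488×10^-3 m⁴.
θ = T·L/(G·J) = 29180 × 13.4 / (39.5×10⁹ × 2.488×10^-3) = 3.979×10^-3 rad.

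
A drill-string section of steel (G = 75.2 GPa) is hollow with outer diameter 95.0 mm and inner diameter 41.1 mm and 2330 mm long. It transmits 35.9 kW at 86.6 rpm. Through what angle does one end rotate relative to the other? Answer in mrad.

15.9 mrad

ω = 2π·86.6/60 = 9.069 rad/s, so T = P/ω = 35.9×10³ / 9.069 = 3959 N·m.
J = π(d_o⁴ − d_i⁴)/32 = π(0.0950⁴ − 0.0411⁴)/32 = 7.716×10^-6 m⁴.
θ = T·L/(G·J) = 3959 × 2.33 / (75.2×10⁹ × 7.716×10^-6) = 0.01590 rad.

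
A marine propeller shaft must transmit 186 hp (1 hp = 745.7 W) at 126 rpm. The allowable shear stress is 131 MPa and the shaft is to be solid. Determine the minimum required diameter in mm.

ω = 2π·126/60 = 13.19 rad/s, so T = P/ω = 186×745.7 / 13.19 = 10510 N·m.
For a solid shaft τ_max = 16T/(πd³), so d = (16T/(π τ_allow))^(1/3) = (16·10510/(π·1.31×10^8))^(1/3) = 0.07421 m.

74.2 mm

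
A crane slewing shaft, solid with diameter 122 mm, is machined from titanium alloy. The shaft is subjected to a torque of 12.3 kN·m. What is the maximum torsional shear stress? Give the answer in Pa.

J = πd⁴/32 = π(0.122)⁴/32 = 2.175×10^-5 m⁴.
τ_max = T·r/J = 12300 × 0.0610 / 2.175×10^-5 = 3.450×10^7 Pa.

3.45e7 Pa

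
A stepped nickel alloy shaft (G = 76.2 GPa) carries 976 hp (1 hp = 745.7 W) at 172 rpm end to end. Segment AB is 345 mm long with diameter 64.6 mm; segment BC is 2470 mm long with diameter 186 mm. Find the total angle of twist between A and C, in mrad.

ω = 2π·172/60 = 18.01 rad/s, so T = P/ω = 976×745.7 / 18.01 = 40410 N·m.
J_AB = π(0.0646)⁴/32 = 1.71×10^-6 m⁴; J_BC = π(0.186)⁴/32 = 1.18×10^-4 m⁴.
θ = (T/G)·Σ L_i/J_i = (40410/76.2×10⁹)·(0.345/1.71×10^-6 + 2.47/1.18×10^-4) = 0.1181 rad.

118 mrad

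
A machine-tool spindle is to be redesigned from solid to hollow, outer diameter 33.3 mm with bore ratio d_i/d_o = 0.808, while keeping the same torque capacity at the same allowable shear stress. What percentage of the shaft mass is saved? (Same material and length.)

49.7 %

Equal τ_max and T ⇒ the solid shaft needs d_s³ = d_o³(1−k⁴), so d_s = 33.3·(1−0.808⁴)^(1/3) = 27.67 mm.
Area ratio A_h/A_s = d_o²(1−k²)/d_s² = (1−k²)/(1−k⁴)^(2/3) = 0.5027.
Mass saving = 1 − 0.5027 = 49.7 %.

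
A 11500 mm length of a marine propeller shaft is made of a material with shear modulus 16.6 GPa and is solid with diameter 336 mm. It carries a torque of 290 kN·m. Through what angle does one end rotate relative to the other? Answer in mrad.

J = πd⁴/32 = π(0.336)⁴/32 = 1.251×10^-3 m⁴.
θ = T·L/(G·J) = 290000 × 11.5 / (16.6×10⁹ × 1.251×10^-3) = 0.1606 rad.

161 mrad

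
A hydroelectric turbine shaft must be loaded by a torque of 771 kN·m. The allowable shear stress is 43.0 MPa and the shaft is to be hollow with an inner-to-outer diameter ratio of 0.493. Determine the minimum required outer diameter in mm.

460 mm

For a hollow shaft with d_i/d_o = 0.493: τ_max = 16T/(π d_o³ (1−k⁴)), so d_o = [16T/(π τ_allow (1−k⁴))]^(1/3) = [16·771000/(π·4.30×10^7·0.9409)]^(1/3) = 0.4596 m.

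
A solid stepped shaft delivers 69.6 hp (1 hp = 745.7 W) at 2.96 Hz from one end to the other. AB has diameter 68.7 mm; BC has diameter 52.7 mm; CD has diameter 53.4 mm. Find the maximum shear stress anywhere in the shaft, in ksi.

ω = 2π·2.96 = 18.60 rad/s, so T = P/ω = 69.6×745.7 / 18.60 = 2791 N·m.
Under the same torque, τ_max = 16T/(πd³) is largest where d is smallest — segment BC (d = 52.7 mm).
τ_max = 16·2791/(π·(0.0527)³) = 9.710×10^7 Pa.

14.1 ksi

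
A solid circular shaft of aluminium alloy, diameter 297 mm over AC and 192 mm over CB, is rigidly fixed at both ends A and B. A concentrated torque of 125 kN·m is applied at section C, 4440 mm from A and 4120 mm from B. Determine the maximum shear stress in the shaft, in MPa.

20.5 MPa

Compatibility: T_A·a/J_AC = T_B·b/J_CB with T_A + T_B = T₀.
J_AC = 7.64×10^-4 m⁴, J_CB = 1.33×10^-4 m⁴, so T_A = T₀·(J_AC/a)/((J_AC/a)+(J_CB/b)) = 105200 N·m, T_B = 19800 N·m.
τ in each portion: τ_AC = 2.05×10^7 Pa, τ_CB = 1.42×10^7 Pa; maximum is in AC.
τ_max = T_AC·r/J = 105200·0.148/7.64×10^-4 = 2.045×10^7 Pa.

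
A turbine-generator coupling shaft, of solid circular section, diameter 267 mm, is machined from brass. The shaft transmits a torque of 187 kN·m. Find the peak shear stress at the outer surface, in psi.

7260 psi

J = πd⁴/32 = π(0.267)⁴/32 = 4.989×10^-4 m⁴.
τ_max = T·r/J = 187000 × 0.134 / 4.989×10^-4 = 5.004×10^7 Pa.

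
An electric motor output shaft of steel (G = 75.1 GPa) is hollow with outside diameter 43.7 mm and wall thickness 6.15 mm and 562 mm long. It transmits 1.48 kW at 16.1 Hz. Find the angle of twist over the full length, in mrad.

0.417 mrad

ω = 2π·16.1 = 101.2 rad/s, so T = P/ω = 1.48×10³ / 101.2 = 14.63 N·m.
J = π(d_o⁴ − d_i⁴)/32 = π(0.0437⁴ − 0.0314⁴)/32 = 2.626×10^-7 m⁴.
θ = T·L/(G·J) = 14.63 × 0.562 / (75.1×10⁹ × 2.626×10^-7) = 4.169×10^-4 rad.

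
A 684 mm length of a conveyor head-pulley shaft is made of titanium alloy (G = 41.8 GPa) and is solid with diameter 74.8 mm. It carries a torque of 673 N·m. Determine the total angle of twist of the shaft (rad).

J = πd⁴/32 = π(0.0748)⁴/32 = 3.073×10^-6 m⁴.
θ = T·L/(G·J) = 673.0 × 0.684 / (41.8×10⁹ × 3.073×10^-6) = 3.583×10^-3 rad.

0.00358 rad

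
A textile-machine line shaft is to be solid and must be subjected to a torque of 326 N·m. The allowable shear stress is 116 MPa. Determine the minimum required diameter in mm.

For a solid shaft τ_max = 16T/(πd³), so d = (16T/(π τ_allow))^(1/3) = (16·326.0/(π·1.16×10^8))^(1/3) = 0.02428 m.

24.3 mm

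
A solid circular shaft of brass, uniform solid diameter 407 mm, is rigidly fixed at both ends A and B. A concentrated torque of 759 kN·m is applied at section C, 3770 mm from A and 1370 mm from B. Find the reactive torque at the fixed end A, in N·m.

With uniform GJ and both ends fixed, compatibility θ_AC = θ_CB gives T_A·a = T_B·b, together with T_A + T_B = T₀.
T_A = T₀·b/(a+b) = 759000·1370/5140 = 202300 N·m; T_B = 556700 N·m.

202000 N·m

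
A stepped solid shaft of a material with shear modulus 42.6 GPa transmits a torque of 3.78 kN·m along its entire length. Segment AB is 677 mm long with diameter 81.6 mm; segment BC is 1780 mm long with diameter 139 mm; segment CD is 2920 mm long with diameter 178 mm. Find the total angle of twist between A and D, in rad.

J_AB = π(0.0816)⁴/32 = 4.35×10^-6 m⁴; J_BC = π(0.139)⁴/32 = 3.66×10^-5 m⁴; J_CD = π(0.178)⁴/32 = 9.86×10^-5 m⁴.
θ = (T/G)·Σ L_i/J_i = (3780/42.6×10⁹)·(0.677/4.35×10^-6 + 1.78/3.66×10^-5 + 2.92/9.86×10^-5) = 0.02074 rad.

0.0207 rad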